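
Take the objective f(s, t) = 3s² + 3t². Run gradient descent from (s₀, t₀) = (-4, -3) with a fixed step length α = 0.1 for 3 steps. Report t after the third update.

-0.192

∇f = (6s, 6t)
(s₁, t₁) = (-4, -3) − 0.1·(-24, -18) = (-1.6, -1.2)
(s₂, t₂) = (-1.6, -1.2) − 0.1·(-9.6, -7.2) = (-0.64, -0.48)
(s₃, t₃) = (-0.64, -0.48) − 0.1·(-3.84, -2.88) = (-0.256, -0.192)
t = -0.192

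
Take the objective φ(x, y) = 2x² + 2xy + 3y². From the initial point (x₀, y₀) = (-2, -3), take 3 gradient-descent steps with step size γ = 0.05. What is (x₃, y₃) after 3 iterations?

∇φ = (4x + 2y, 2x + 6y)
(x₁, y₁) = (-2, -3) − 0.05·(-14, -22) = (-1.3, -1.9)
(x₂, y₂) = (-1.3, -1.9) − 0.05·(-9, -14) = (-0.85, -1.2)
(x₃, y₃) = (-0.85, -1.2) − 0.05·(-5.8, -8.9) = (-0.56, -0.755)

(-0.56, -0.755)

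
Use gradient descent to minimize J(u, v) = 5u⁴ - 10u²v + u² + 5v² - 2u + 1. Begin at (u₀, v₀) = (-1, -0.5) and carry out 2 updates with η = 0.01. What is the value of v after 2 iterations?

-0.27144

∇J = (20u³ - 20uv + 2u - 2, -10u² + 10v)
(u₁, v₁) = (-1, -0.5) − 0.01·(-34, -15) = (-0.66, -0.35)
(u₂, v₂) = (-0.66, -0.35) − 0.01·(-13.68992, -7.856) = (-0.5231008, -0.27144)
v = -0.27144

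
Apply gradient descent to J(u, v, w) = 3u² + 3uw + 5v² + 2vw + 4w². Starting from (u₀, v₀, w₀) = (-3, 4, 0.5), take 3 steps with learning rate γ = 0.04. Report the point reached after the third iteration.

∇J = (6u + 3w, 10v + 2w, 3u + 2v + 8w)
(u₁, v₁, w₁) = (-3, 4, 0.5) − 0.04·(-16.5, 41, 3) = (-2.34, 2.36, 0.38)
(u₂, v₂, w₂) = (-2.34, 2.36, 0.38) − 0.04·(-12.9, 24.36, 0.74) = (-1.824, 1.3856, 0.3504)
(u₃, v₃, w₃) = (-1.824, 1.3856, 0.3504) − 0.04·(-9.8928, 14.5568, 0.1024) = (-1.428288, 0.803328, 0.346304)

(-1.428288, 0.803328, 0.346304)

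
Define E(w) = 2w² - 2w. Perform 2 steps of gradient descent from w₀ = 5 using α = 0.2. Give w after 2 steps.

0.68

E′(w) = 4w - 2
w₁ = 5 − 0.2·18 = 1.4
w₂ = 1.4 − 0.2·3.6 = 0.68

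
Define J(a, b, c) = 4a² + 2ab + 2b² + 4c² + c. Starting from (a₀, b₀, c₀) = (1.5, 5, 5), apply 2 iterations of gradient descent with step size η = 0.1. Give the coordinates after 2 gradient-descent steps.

∇J = (8a + 2b, 2a + 4b, 8c + 1)
Step 1: at (1.5, 5, 5), ∇J = (22, 23, 41) → (1.5, 5, 5) − 0.1·(22, 23, 41) = (-0.7, 2.7, 0.9)
Step 2: at (-0.7, 2.7, 0.9), ∇J = (-0.2, 9.4, 8.2) → (-0.7, 2.7, 0.9) − 0.1·(-0.2, 9.4, 8.2) = (-0.68, 1.76, 0.08)

(-0.68, 1.76, 0.08)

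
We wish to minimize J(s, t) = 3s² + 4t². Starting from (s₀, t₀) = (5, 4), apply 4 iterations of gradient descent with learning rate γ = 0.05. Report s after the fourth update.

1.2005

∇J = (6s, 8t)
(s₁, t₁) = (5, 4) − 0.05·(30, 32) = (3.5, 2.4)
(s₂, t₂) = (3.5, 2.4) − 0.05·(21, 19.2) = (2.45, 1.44)
(s₃, t₃) = (2.45, 1.44) − 0.05·(14.7, 11.52) = (1.715, 0.864)
(s₄, t₄) = (1.715, 0.864) − 0.05·(10.29, 6.912) = (1.2005, 0.5184)
s = 1.2005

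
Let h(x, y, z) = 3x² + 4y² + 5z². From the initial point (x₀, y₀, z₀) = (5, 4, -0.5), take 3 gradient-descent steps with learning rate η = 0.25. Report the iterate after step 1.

(-2.5, -4, 0.75)

∇h = (6x, 8y, 10z)
(x₁, y₁, z₁) = (5, 4, -0.5) − 0.25·(30, 32, -5) = (-2.5, -4, 0.75)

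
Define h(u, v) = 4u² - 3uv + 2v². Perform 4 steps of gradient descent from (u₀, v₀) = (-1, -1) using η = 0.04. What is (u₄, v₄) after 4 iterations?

∇h = (8u - 3v, -3u + 4v)
Step 1: at (-1, -1), ∇h = (-5, -1) → (-1, -1) − 0.04·(-5, -1) = (-0.8, -0.96)
Step 2: at (-0.8, -0.96), ∇h = (-3.52, -1.44) → (-0.8, -0.96) − 0.04·(-3.52, -1.44) = (-0.6592, -0.9024)
Step 3: at (-0.6592, -0.9024), ∇h = (-2.5664, -1.632) → (-0.6592, -0.9024) − 0.04·(-2.5664, -1.632) = (-0.556544, -0.83712)
Step 4: at (-0.556544, -0.83712), ∇h = (-1.940992, -1.678848) → (-0.556544, -0.83712) − 0.04·(-1.940992, -1.678848) = (-0.47890432, -0.76996608)

(-0.47890432, -0.76996608)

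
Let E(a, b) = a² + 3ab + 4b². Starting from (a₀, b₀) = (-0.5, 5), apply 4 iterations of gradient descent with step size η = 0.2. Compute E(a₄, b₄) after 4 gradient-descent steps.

∇E = (2a + 3b, 3a + 8b)
(a₁, b₁) = (-0.5, 5) − 0.2·(14, 38.5) = (-3.3, -2.7)
(a₂, b₂) = (-3.3, -2.7) − 0.2·(-14.7, -31.5) = (-0.36, 3.6)
(a₃, b₃) = (-0.36, 3.6) − 0.2·(10.08, 27.72) = (-2.376, -1.944)
(a₄, b₄) = (-2.376, -1.944) − 0.2·(-10.584, -22.68) = (-0.2592, 2.592)
E(-0.2592, 2.592) = 24.92550144

24.92550144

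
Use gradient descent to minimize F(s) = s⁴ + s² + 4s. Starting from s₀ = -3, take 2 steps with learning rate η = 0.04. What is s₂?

0.68896

F′(s) = 4s³ + 2s + 4
s₁ = -3 − 0.04·(-110) = 1.4
s₂ = 1.4 − 0.04·17.776 = 0.68896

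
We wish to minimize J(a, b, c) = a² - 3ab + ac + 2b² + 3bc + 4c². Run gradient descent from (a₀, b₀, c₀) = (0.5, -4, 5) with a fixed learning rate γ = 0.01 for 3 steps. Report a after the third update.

-0.018718

∇J = (2a - 3b + c, -3a + 4b + 3c, a + 3b + 8c)
(a₁, b₁, c₁) = (0.5, -4, 5) − 0.01·(18, -2.5, 28.5) = (0.32, -3.975, 4.715)
(a₂, b₂, c₂) = (0.32, -3.975, 4.715) − 0.01·(17.28, -2.715, 26.115) = (0.1472, -3.94785, 4.45385)
(a₃, b₃, c₃) = (0.1472, -3.94785, 4.45385) − 0.01·(16.5918, -2.87145, 23.93445) = (-0.018718, -3.9191355, 4.2145055)
a = -0.018718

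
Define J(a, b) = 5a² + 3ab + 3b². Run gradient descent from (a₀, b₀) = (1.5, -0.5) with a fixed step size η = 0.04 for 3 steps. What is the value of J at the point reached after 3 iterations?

∇J = (10a + 3b, 3a + 6b)
Step 1: at (1.5, -0.5), ∇J = (13.5, 1.5) → (1.5, -0.5) − 0.04·(13.5, 1.5) = (0.96, -0.56)
Step 2: at (0.96, -0.56), ∇J = (7.92, -0.48) → (0.96, -0.56) − 0.04·(7.92, -0.48) = (0.6432, -0.5408)
Step 3: at (0.6432, -0.5408), ∇J = (4.8096, -1.3152) → (0.6432, -0.5408) − 0.04·(4.8096, -1.3152) = (0.450816, -0.488192)
J(0.450816, -0.488192) = 1.070915321856

1.070915321856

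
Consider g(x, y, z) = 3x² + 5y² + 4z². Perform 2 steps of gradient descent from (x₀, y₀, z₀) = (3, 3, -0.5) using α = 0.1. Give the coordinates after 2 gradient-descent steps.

(0.48, 0, -0.02)

∇g = (6x, 10y, 8z)
Step 1: at (3, 3, -0.5), ∇g = (18, 30, -4) → (3, 3, -0.5) − 0.1·(18, 30, -4) = (1.2, 0, -0.1)
Step 2: at (1.2, 0, -0.1), ∇g = (7.2, 0, -0.8) → (1.2, 0, -0.1) − 0.1·(7.2, 0, -0.8) = (0.48, 0, -0.02)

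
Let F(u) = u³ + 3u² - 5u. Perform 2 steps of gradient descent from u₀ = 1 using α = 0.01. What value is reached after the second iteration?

F′(u) = 3u² + 6u - 5
Step 1: F′(1) = 4; u₁ = 1 − 0.01·4 = 0.96
Step 2: F′(0.96) = 3.5248; u₂ = 0.96 − 0.01·3.5248 = 0.924752

0.924752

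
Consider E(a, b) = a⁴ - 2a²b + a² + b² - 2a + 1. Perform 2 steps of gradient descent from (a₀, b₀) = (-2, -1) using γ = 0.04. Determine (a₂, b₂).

(-0.05118464, -0.549952)

∇E = (4a³ - 4ab + 2a - 2, -2a² + 2b)
(a₁, b₁) = (-2, -1) − 0.04·(-46, -10) = (-0.16, -0.6)
(a₂, b₂) = (-0.16, -0.6) − 0.04·(-2.720384, -1.2512) = (-0.05118464, -0.549952)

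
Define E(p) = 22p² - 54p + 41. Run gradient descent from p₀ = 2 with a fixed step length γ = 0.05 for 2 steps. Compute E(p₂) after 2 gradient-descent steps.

E′(p) = 44p - 54
Step 1: E′(2) = 34; p₁ = 2 − 0.05·34 = 0.3
Step 2: E′(0.3) = -40.8; p₂ = 0.3 − 0.05·(-40.8) = 2.34
E(2.34) = 35.1032

35.1032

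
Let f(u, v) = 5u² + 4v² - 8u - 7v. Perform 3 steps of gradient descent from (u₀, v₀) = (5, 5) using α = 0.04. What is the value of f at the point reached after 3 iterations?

∇f = (10u - 8, 8v - 7)
Step 1: at (5, 5), ∇f = (42, 33) → (5, 5) − 0.04·(42, 33) = (3.32, 3.68)
Step 2: at (3.32, 3.68), ∇f = (25.2, 22.44) → (3.32, 3.68) − 0.04·(25.2, 22.44) = (2.312, 2.7824)
Step 3: at (2.312, 2.7824), ∇f = (15.12, 15.2592) → (2.312, 2.7824) − 0.04·(15.12, 15.2592) = (1.7072, 2.172032)
f(1.7072, 2.172032) = 4.581727236096

4.581727236096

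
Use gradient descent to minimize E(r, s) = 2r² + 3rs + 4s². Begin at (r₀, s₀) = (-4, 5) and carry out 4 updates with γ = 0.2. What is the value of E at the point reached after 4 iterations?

16.04206592

∇E = (4r + 3s, 3r + 8s)
Step 1: at (-4, 5), ∇E = (-1, 28) → (-4, 5) − 0.2·(-1, 28) = (-3.8, -0.6)
Step 2: at (-3.8, -0.6), ∇E = (-17, -16.2) → (-3.8, -0.6) − 0.2·(-17, -16.2) = (-0.4, 2.64)
Step 3: at (-0.4, 2.64), ∇E = (6.32, 19.92) → (-0.4, 2.64) − 0.2·(6.32, 19.92) = (-1.664, -1.344)
Step 4: at (-1.664, -1.344), ∇E = (-10.688, -15.744) → (-1.664, -1.344) − 0.2·(-10.688, -15.744) = (0.4736, 1.8048)
E(0.4736, 1.8048) = 16.04206592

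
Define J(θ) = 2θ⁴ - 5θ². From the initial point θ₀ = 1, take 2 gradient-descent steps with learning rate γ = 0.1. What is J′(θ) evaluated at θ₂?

-1.746122145792

J′(θ) = 8θ³ - 10θ
θ₁ = 1 − 0.1·(-2) = 1.2
θ₂ = 1.2 − 0.1·1.824 = 1.0176
J′(θ) at (1.0176) = -1.746122145792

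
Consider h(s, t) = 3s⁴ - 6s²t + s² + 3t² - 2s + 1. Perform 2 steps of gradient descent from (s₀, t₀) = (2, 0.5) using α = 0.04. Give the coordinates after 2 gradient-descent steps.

(-0.73773568, 1.516064)

∇h = (12s³ - 12st + 2s - 2, -6s² + 6t)
(s₁, t₁) = (2, 0.5) − 0.04·(86, -21) = (-1.44, 1.34)
(s₂, t₂) = (-1.44, 1.34) − 0.04·(-17.556608, -4.4016) = (-0.73773568, 1.516064)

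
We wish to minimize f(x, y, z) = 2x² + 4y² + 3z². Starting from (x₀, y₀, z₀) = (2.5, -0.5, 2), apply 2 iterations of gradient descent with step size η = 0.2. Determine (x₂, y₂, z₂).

∇f = (4x, 8y, 6z)
(x₁, y₁, z₁) = (2.5, -0.5, 2) − 0.2·(10, -4, 12) = (0.5, 0.3, -0.4)
(x₂, y₂, z₂) = (0.5, 0.3, -0.4) − 0.2·(2, 2.4, -2.4) = (0.1, -0.18, 0.08)

(0.1, -0.18, 0.08)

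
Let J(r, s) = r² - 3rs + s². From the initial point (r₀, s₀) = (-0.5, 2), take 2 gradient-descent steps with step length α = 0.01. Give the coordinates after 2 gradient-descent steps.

∇J = (2r - 3s, -3r + 2s)
Step 1: at (-0.5, 2), ∇J = (-7, 5.5) → (-0.5, 2) − 0.01·(-7, 5.5) = (-0.43, 1.945)
Step 2: at (-0.43, 1.945), ∇J = (-6.695, 5.18) → (-0.43, 1.945) − 0.01·(-6.695, 5.18) = (-0.36305, 1.8932)

(-0.36305, 1.8932)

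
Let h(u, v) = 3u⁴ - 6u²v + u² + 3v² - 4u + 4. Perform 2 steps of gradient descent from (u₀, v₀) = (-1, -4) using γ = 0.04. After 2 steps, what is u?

∇h = (12u³ - 12uv + 2u - 4, -6u² + 6v)
(u₁, v₁) = (-1, -4) − 0.04·(-66, -30) = (1.64, -2.8)
(u₂, v₂) = (1.64, -2.8) − 0.04·(107.315328, -32.9376) = (-2.65261312, -1.482496)
u = -2.65261312

-2.65261312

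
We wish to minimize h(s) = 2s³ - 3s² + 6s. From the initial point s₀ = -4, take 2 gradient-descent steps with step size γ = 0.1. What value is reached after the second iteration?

-192.496

h′(s) = 6s² - 6s + 6
Step 1: h′(-4) = 126; s₁ = -4 − 0.1·126 = -16.6
Step 2: h′(-16.6) = 1758.96; s₂ = -16.6 − 0.1·1758.96 = -192.496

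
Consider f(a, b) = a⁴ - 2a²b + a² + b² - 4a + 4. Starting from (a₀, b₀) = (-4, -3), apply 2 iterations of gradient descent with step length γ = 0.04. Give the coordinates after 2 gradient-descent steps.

∇f = (4a³ - 4ab + 2a - 4, -2a² + 2b)
(a₁, b₁) = (-4, -3) − 0.04·(-316, -38) = (8.64, -1.48)
(a₂, b₂) = (8.64, -1.48) − 0.04·(2644.318976, -152.2592) = (-97.13275904, 4.610368)

(-97.13275904, 4.610368)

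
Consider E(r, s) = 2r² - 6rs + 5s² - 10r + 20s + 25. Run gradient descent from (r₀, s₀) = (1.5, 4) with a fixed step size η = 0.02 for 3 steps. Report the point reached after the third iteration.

(2.72432, 1.679296)

∇E = (4r - 6s - 10, -6r + 10s + 20)
Step 1: at (1.5, 4), ∇E = (-28, 51) → (1.5, 4) − 0.02·(-28, 51) = (2.06, 2.98)
Step 2: at (2.06, 2.98), ∇E = (-19.64, 37.44) → (2.06, 2.98) − 0.02·(-19.64, 37.44) = (2.4528, 2.2312)
Step 3: at (2.4528, 2.2312), ∇E = (-13.576, 27.5952) → (2.4528, 2.2312) − 0.02·(-13.576, 27.5952) = (2.72432, 1.679296)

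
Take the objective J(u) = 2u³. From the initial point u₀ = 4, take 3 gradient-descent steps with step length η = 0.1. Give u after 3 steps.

J′(u) = 6u²
u₁ = 4 − 0.1·96 = -5.6
u₂ = -5.6 − 0.1·188.16 = -24.416
u₃ = -24.416 − 0.1·3576.846336 = -382.1006336

-382.1006336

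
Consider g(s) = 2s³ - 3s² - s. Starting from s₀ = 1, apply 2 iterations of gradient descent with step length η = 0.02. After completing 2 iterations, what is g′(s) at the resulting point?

g′(s) = 6s² - 6s - 1
Step 1: g′(1) = -1; s₁ = 1 − 0.02·(-1) = 1.02
Step 2: g′(1.02) = -0.8776; s₂ = 1.02 − 0.02·(-0.8776) = 1.037552
g′(s) at (1.037552) = -0.766227083776

-0.766227083776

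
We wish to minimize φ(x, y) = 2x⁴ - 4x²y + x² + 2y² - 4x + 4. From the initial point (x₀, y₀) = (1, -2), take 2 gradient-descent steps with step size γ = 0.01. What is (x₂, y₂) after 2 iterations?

(0.64912384, -1.780464)

∇φ = (8x³ - 8xy + 2x - 4, -4x² + 4y)
Step 1: at (1, -2), ∇φ = (22, -12) → (1, -2) − 0.01·(22, -12) = (0.78, -1.88)
Step 2: at (0.78, -1.88), ∇φ = (13.087616, -9.9536) → (0.78, -1.88) − 0.01·(13.087616, -9.9536) = (0.64912384, -1.780464)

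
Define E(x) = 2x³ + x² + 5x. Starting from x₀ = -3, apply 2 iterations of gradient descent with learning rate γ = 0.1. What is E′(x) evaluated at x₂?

E′(x) = 6x² + 2x + 5
x₁ = -3 − 0.1·53 = -8.3
x₂ = -8.3 − 0.1·401.74 = -48.474
E′(x) at (-48.474) = 14006.424056

14006.424056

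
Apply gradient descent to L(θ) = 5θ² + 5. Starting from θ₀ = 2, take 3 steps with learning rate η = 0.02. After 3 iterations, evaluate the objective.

L′(θ) = 10θ
Step 1: L′(2) = 20; θ₁ = 2 − 0.02·20 = 1.6
Step 2: L′(1.6) = 16; θ₂ = 1.6 − 0.02·16 = 1.28
Step 3: L′(1.28) = 12.8; θ₃ = 1.28 − 0.02·12.8 = 1.024
L(1.024) = 10.24288

10.24288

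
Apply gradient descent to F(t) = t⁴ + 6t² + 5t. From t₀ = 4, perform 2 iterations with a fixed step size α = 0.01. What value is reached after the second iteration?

0.72065716

F′(t) = 4t³ + 12t + 5
Step 1: F′(4) = 309; t₁ = 4 − 0.01·309 = 0.91
Step 2: F′(0.91) = 18.934284; t₂ = 0.91 − 0.01·18.934284 = 0.72065716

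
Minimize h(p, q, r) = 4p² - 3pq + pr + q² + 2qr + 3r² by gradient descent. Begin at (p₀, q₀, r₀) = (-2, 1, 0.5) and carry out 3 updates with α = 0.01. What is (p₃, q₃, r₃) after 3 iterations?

∇h = (8p - 3q + r, -3p + 2q + 2r, p + 2q + 6r)
Step 1: at (-2, 1, 0.5), ∇h = (-18.5, 9, 3) → (-2, 1, 0.5) − 0.01·(-18.5, 9, 3) = (-1.815, 0.91, 0.47)
Step 2: at (-1.815, 0.91, 0.47), ∇h = (-16.78, 8.205, 2.825) → (-1.815, 0.91, 0.47) − 0.01·(-16.78, 8.205, 2.825) = (-1.6472, 0.82795, 0.44175)
Step 3: at (-1.6472, 0.82795, 0.44175), ∇h = (-15.2197, 7.481, 2.6592) → (-1.6472, 0.82795, 0.44175) − 0.01·(-15.2197, 7.481, 2.6592) = (-1.495003, 0.75314, 0.415158)

(-1.495003, 0.75314, 0.415158)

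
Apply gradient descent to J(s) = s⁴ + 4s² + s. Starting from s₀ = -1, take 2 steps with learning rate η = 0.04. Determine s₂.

J′(s) = 4s³ + 8s + 1
Step 1: J′(-1) = -11; s₁ = -1 − 0.04·(-11) = -0.56
Step 2: J′(-0.56) = -4.182464; s₂ = -0.56 − 0.04·(-4.182464) = -0.39270144

-0.39270144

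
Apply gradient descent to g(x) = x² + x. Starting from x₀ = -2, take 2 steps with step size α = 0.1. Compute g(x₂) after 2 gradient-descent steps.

0.6716

g′(x) = 2x + 1
x₁ = -2 − 0.1·(-3) = -1.7
x₂ = -1.7 − 0.1·(-2.4) = -1.46
g(-1.46) = 0.6716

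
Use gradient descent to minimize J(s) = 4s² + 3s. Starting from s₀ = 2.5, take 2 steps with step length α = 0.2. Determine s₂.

J′(s) = 8s + 3
Step 1: J′(2.5) = 23; s₁ = 2.5 − 0.2·23 = -2.1
Step 2: J′(-2.1) = -13.8; s₂ = -2.1 − 0.2·(-13.8) = 0.66

0.66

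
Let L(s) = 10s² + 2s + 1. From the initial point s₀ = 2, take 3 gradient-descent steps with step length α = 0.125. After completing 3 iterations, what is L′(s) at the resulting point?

-141.75

L′(s) = 20s + 2
Step 1: L′(2) = 42; s₁ = 2 − 0.125·42 = -3.25
Step 2: L′(-3.25) = -63; s₂ = -3.25 − 0.125·(-63) = 4.625
Step 3: L′(4.625) = 94.5; s₃ = 4.625 − 0.125·94.5 = -7.1875
L′(s) at (-7.1875) = -141.75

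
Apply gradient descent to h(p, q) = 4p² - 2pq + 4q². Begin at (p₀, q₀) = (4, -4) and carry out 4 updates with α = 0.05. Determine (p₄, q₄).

(0.25, -0.25)

∇h = (8p - 2q, -2p + 8q)
Step 1: at (4, -4), ∇h = (40, -40) → (4, -4) − 0.05·(40, -40) = (2, -2)
Step 2: at (2, -2), ∇h = (20, -20) → (2, -2) − 0.05·(20, -20) = (1, -1)
Step 3: at (1, -1), ∇h = (10, -10) → (1, -1) − 0.05·(10, -10) = (0.5, -0.5)
Step 4: at (0.5, -0.5), ∇h = (5, -5) → (0.5, -0.5) − 0.05·(5, -5) = (0.25, -0.25)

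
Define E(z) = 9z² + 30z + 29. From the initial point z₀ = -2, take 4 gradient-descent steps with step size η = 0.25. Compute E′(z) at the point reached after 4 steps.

-900.375

E′(z) = 18z + 30
Step 1: E′(-2) = -6; z₁ = -2 − 0.25·(-6) = -0.5
Step 2: E′(-0.5) = 21; z₂ = -0.5 − 0.25·21 = -5.75
Step 3: E′(-5.75) = -73.5; z₃ = -5.75 − 0.25·(-73.5) = 12.625
Step 4: E′(12.625) = 257.25; z₄ = 12.625 − 0.25·257.25 = -51.6875
E′(z) at (-51.6875) = -900.375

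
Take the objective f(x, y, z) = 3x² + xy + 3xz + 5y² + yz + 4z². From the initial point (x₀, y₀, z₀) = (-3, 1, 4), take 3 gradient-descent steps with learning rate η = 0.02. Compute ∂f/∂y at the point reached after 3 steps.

4.952296

∇f = (6x + y + 3z, x + 10y + z, 3x + y + 8z)
(x₁, y₁, z₁) = (-3, 1, 4) − 0.02·(-5, 11, 24) = (-2.9, 0.78, 3.52)
(x₂, y₂, z₂) = (-2.9, 0.78, 3.52) − 0.02·(-6.06, 8.42, 20.24) = (-2.7788, 0.6116, 3.1152)
(x₃, y₃, z₃) = (-2.7788, 0.6116, 3.1152) − 0.02·(-6.7156, 6.4524, 17.1968) = (-2.644488, 0.482552, 2.771264)
∂f/∂y at (-2.644488, 0.482552, 2.771264) = 4.952296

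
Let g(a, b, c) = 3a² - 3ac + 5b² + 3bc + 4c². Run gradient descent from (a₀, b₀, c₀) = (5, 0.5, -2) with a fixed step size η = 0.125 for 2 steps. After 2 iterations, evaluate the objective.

5.062255859375

∇g = (6a - 3c, 10b + 3c, -3a + 3b + 8c)
Step 1: at (5, 0.5, -2), ∇g = (36, -1, -29.5) → (5, 0.5, -2) − 0.125·(36, -1, -29.5) = (0.5, 0.625, 1.6875)
Step 2: at (0.5, 0.625, 1.6875), ∇g = (-2.0625, 11.3125, 13.875) → (0.5, 0.625, 1.6875) − 0.125·(-2.0625, 11.3125, 13.875) = (0.7578125, -0.7890625, -0.046875)
g(0.7578125, -0.7890625, -0.046875) = 5.062255859375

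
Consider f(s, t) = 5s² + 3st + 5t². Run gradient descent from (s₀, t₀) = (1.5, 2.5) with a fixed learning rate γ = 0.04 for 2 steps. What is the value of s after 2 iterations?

0.2016

∇f = (10s + 3t, 3s + 10t)
(s₁, t₁) = (1.5, 2.5) − 0.04·(22.5, 29.5) = (0.6, 1.32)
(s₂, t₂) = (0.6, 1.32) − 0.04·(9.96, 15) = (0.2016, 0.72)
s = 0.2016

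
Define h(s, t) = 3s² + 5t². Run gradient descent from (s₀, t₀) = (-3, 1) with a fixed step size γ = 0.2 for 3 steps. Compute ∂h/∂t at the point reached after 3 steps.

-10

∇h = (6s, 10t)
(s₁, t₁) = (-3, 1) − 0.2·(-18, 10) = (0.6, -1)
(s₂, t₂) = (0.6, -1) − 0.2·(3.6, -10) = (-0.12, 1)
(s₃, t₃) = (-0.12, 1) − 0.2·(-0.72, 10) = (0.024, -1)
∂h/∂t at (0.024, -1) = -10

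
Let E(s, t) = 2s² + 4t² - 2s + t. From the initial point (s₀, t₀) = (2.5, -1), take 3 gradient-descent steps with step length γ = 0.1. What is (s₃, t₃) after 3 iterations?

∇E = (4s - 2, 8t + 1)
(s₁, t₁) = (2.5, -1) − 0.1·(8, -7) = (1.7, -0.3)
(s₂, t₂) = (1.7, -0.3) − 0.1·(4.8, -1.4) = (1.22, -0.16)
(s₃, t₃) = (1.22, -0.16) − 0.1·(2.88, -0.28) = (0.932, -0.132)

(0.932, -0.132)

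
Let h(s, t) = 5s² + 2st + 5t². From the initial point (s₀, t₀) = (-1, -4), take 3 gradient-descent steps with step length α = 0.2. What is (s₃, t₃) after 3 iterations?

∇h = (10s + 2t, 2s + 10t)
(s₁, t₁) = (-1, -4) − 0.2·(-18, -42) = (2.6, 4.4)
(s₂, t₂) = (2.6, 4.4) − 0.2·(34.8, 49.2) = (-4.36, -5.44)
(s₃, t₃) = (-4.36, -5.44) − 0.2·(-54.48, -63.12) = (6.536, 7.184)

(6.536, 7.184)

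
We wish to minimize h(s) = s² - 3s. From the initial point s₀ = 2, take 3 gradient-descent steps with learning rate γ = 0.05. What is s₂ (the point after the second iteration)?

h′(s) = 2s - 3
Step 1: h′(2) = 1; s₁ = 2 − 0.05·1 = 1.95
Step 2: h′(1.95) = 0.9; s₂ = 1.95 − 0.05·0.9 = 1.905

1.905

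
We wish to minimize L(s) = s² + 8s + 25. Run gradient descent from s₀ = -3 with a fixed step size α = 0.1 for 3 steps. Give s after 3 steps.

-3.488

L′(s) = 2s + 8
s₁ = -3 − 0.1·2 = -3.2
s₂ = -3.2 − 0.1·1.6 = -3.36
s₃ = -3.36 − 0.1·1.28 = -3.488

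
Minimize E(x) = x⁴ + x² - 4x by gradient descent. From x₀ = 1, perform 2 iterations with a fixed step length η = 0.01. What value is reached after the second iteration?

0.96275232

E′(x) = 4x³ + 2x - 4
x₁ = 1 − 0.01·2 = 0.98
x₂ = 0.98 − 0.01·1.724768 = 0.96275232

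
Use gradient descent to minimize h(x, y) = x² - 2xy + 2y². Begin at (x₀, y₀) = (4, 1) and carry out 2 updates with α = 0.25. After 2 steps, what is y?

∇h = (2x - 2y, -2x + 4y)
Step 1: at (4, 1), ∇h = (6, -4) → (4, 1) − 0.25·(6, -4) = (2.5, 2)
Step 2: at (2.5, 2), ∇h = (1, 3) → (2.5, 2) − 0.25·(1, 3) = (2.25, 1.25)
y = 1.25

1.25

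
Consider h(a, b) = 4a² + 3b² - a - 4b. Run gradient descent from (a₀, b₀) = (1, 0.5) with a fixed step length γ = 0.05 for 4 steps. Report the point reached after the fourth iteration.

∇h = (8a - 1, 6b - 4)
(a₁, b₁) = (1, 0.5) − 0.05·(7, -1) = (0.65, 0.55)
(a₂, b₂) = (0.65, 0.55) − 0.05·(4.2, -0.7) = (0.44, 0.585)
(a₃, b₃) = (0.44, 0.585) − 0.05·(2.52, -0.49) = (0.314, 0.6095)
(a₄, b₄) = (0.314, 0.6095) − 0.05·(1.512, -0.343) = (0.2384, 0.62665)

(0.2384, 0.62665)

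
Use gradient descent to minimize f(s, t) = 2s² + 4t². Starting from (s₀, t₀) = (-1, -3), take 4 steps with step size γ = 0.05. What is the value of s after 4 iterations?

∇f = (4s, 8t)
(s₁, t₁) = (-1, -3) − 0.05·(-4, -24) = (-0.8, -1.8)
(s₂, t₂) = (-0.8, -1.8) − 0.05·(-3.2, -14.4) = (-0.64, -1.08)
(s₃, t₃) = (-0.64, -1.08) − 0.05·(-2.56, -8.64) = (-0.512, -0.648)
(s₄, t₄) = (-0.512, -0.648) − 0.05·(-2.048, -5.184) = (-0.4096, -0.3888)
s = -0.4096

-0.4096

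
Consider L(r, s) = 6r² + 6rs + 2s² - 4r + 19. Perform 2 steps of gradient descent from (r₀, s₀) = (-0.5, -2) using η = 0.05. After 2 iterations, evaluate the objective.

16.64995

∇L = (12r + 6s - 4, 6r + 4s)
Step 1: at (-0.5, -2), ∇L = (-22, -11) → (-0.5, -2) − 0.05·(-22, -11) = (0.6, -1.45)
Step 2: at (0.6, -1.45), ∇L = (-5.5, -2.2) → (0.6, -1.45) − 0.05·(-5.5, -2.2) = (0.875, -1.34)
L(0.875, -1.34) = 16.64995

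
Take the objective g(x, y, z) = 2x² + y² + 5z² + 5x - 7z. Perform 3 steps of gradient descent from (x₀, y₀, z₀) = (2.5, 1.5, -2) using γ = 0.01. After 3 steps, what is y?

1.411788

∇g = (4x + 5, 2y, 10z - 7)
Step 1: at (2.5, 1.5, -2), ∇g = (15, 3, -27) → (2.5, 1.5, -2) − 0.01·(15, 3, -27) = (2.35, 1.47, -1.73)
Step 2: at (2.35, 1.47, -1.73), ∇g = (14.4, 2.94, -24.3) → (2.35, 1.47, -1.73) − 0.01·(14.4, 2.94, -24.3) = (2.206, 1.4406, -1.487)
Step 3: at (2.206, 1.4406, -1.487), ∇g = (13.824, 2.8812, -21.87) → (2.206, 1.4406, -1.487) − 0.01·(13.824, 2.8812, -21.87) = (2.06776, 1.411788, -1.2683)
y = 1.411788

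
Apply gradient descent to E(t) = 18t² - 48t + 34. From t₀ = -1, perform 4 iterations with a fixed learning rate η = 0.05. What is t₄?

0.3776

E′(t) = 36t - 48
t₁ = -1 − 0.05·(-84) = 3.2
t₂ = 3.2 − 0.05·67.2 = -0.16
t₃ = -0.16 − 0.05·(-53.76) = 2.528
t₄ = 2.528 − 0.05·43.008 = 0.3776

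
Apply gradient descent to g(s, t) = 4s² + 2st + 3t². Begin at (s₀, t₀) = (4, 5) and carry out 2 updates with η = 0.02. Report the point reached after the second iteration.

(2.4848, 3.6048)

∇g = (8s + 2t, 2s + 6t)
(s₁, t₁) = (4, 5) − 0.02·(42, 38) = (3.16, 4.24)
(s₂, t₂) = (3.16, 4.24) − 0.02·(33.76, 31.76) = (2.4848, 3.6048)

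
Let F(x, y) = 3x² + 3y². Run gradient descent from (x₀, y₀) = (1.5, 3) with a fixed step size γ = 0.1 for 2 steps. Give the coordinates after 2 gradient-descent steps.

∇F = (6x, 6y)
Step 1: at (1.5, 3), ∇F = (9, 18) → (1.5, 3) − 0.1·(9, 18) = (0.6, 1.2)
Step 2: at (0.6, 1.2), ∇F = (3.6, 7.2) → (0.6, 1.2) − 0.1·(3.6, 7.2) = (0.24, 0.48)

(0.24, 0.48)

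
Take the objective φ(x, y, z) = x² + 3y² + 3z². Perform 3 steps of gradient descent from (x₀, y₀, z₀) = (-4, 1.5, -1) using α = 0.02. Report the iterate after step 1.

∇φ = (2x, 6y, 6z)
Step 1: at (-4, 1.5, -1), ∇φ = (-8, 9, -6) → (-4, 1.5, -1) − 0.02·(-8, 9, -6) = (-3.84, 1.32, -0.88)

(-3.84, 1.32, -0.88)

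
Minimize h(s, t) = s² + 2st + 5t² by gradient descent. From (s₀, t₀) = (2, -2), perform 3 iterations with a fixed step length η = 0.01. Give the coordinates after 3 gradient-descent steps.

(1.990784, -1.566336)

∇h = (2s + 2t, 2s + 10t)
(s₁, t₁) = (2, -2) − 0.01·(0, -16) = (2, -1.84)
(s₂, t₂) = (2, -1.84) − 0.01·(0.32, -14.4) = (1.9968, -1.696)
(s₃, t₃) = (1.9968, -1.696) − 0.01·(0.6016, -12.9664) = (1.990784, -1.566336)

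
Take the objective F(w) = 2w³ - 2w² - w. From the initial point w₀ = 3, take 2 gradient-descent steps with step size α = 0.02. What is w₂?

F′(w) = 6w² - 4w - 1
w₁ = 3 − 0.02·41 = 2.18
w₂ = 2.18 − 0.02·18.7944 = 1.804112

1.804112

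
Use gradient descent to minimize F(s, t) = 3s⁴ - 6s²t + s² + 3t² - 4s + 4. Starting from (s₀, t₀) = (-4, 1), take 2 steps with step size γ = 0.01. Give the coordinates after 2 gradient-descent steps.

∇F = (12s³ - 12st + 2s - 4, -6s² + 6t)
(s₁, t₁) = (-4, 1) − 0.01·(-732, -90) = (3.32, 1.9)
(s₂, t₂) = (3.32, 1.9) − 0.01·(366.076416, -54.7344) = (-0.34076416, 2.447344)

(-0.34076416, 2.447344)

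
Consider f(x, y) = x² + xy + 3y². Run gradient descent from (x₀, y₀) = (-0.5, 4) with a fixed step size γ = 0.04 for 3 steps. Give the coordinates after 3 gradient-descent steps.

∇f = (2x + y, x + 6y)
Step 1: at (-0.5, 4), ∇f = (3, 23.5) → (-0.5, 4) − 0.04·(3, 23.5) = (-0.62, 3.06)
Step 2: at (-0.62, 3.06), ∇f = (1.82, 17.74) → (-0.62, 3.06) − 0.04·(1.82, 17.74) = (-0.6928, 2.3504)
Step 3: at (-0.6928, 2.3504), ∇f = (0.9648, 13.4096) → (-0.6928, 2.3504) − 0.04·(0.9648, 13.4096) = (-0.731392, 1.814016)

(-0.731392, 1.814016)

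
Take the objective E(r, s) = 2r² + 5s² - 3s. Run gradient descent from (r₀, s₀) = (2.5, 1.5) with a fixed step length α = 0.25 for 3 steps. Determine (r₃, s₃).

(0, -3.75)

∇E = (4r, 10s - 3)
Step 1: at (2.5, 1.5), ∇E = (10, 12) → (2.5, 1.5) − 0.25·(10, 12) = (0, -1.5)
Step 2: at (0, -1.5), ∇E = (0, -18) → (0, -1.5) − 0.25·(0, -18) = (0, 3)
Step 3: at (0, 3), ∇E = (0, 27) → (0, 3) − 0.25·(0, 27) = (0, -3.75)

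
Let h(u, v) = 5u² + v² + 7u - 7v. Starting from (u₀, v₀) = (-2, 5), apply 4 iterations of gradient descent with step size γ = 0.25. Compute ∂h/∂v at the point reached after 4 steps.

0.1875

∇h = (10u + 7, 2v - 7)
Step 1: at (-2, 5), ∇h = (-13, 3) → (-2, 5) − 0.25·(-13, 3) = (1.25, 4.25)
Step 2: at (1.25, 4.25), ∇h = (19.5, 1.5) → (1.25, 4.25) − 0.25·(19.5, 1.5) = (-3.625, 3.875)
Step 3: at (-3.625, 3.875), ∇h = (-29.25, 0.75) → (-3.625, 3.875) − 0.25·(-29.25, 0.75) = (3.6875, 3.6875)
Step 4: at (3.6875, 3.6875), ∇h = (43.875, 0.375) → (3.6875, 3.6875) − 0.25·(43.875, 0.375) = (-7.28125, 3.59375)
∂h/∂v at (-7.28125, 3.59375) = 0.1875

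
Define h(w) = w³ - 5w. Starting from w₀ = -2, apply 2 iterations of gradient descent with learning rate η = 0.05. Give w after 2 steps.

h′(w) = 3w² - 5
w₁ = -2 − 0.05·7 = -2.35
w₂ = -2.35 − 0.05·11.5675 = -2.928375

-2.928375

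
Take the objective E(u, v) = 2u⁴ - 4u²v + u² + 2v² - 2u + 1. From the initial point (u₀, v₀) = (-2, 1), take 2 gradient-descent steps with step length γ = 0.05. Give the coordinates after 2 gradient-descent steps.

∇E = (8u³ - 8uv + 2u - 2, -4u² + 4v)
Step 1: at (-2, 1), ∇E = (-54, -12) → (-2, 1) − 0.05·(-54, -12) = (0.7, 1.6)
Step 2: at (0.7, 1.6), ∇E = (-6.816, 4.44) → (0.7, 1.6) − 0.05·(-6.816, 4.44) = (1.0408, 1.378)

(1.0408, 1.378)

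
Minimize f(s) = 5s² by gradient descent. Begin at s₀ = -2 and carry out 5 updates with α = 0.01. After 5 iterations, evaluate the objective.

f′(s) = 10s
s₁ = -2 − 0.01·(-20) = -1.8
s₂ = -1.8 − 0.01·(-18) = -1.62
s₃ = -1.62 − 0.01·(-16.2) = -1.458
s₄ = -1.458 − 0.01·(-14.58) = -1.3122
s₅ = -1.3122 − 0.01·(-13.122) = -1.18098
f(-1.18098) = 6.973568802

6.973568802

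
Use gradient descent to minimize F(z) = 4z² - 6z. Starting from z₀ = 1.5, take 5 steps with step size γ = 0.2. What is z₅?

0.69168

F′(z) = 8z - 6
Step 1: F′(1.5) = 6; z₁ = 1.5 − 0.2·6 = 0.3
Step 2: F′(0.3) = -3.6; z₂ = 0.3 − 0.2·(-3.6) = 1.02
Step 3: F′(1.02) = 2.16; z₃ = 1.02 − 0.2·2.16 = 0.588
Step 4: F′(0.588) = -1.296; z₄ = 0.588 − 0.2·(-1.296) = 0.8472
Step 5: F′(0.8472) = 0.7776; z₅ = 0.8472 − 0.2·0.7776 = 0.69168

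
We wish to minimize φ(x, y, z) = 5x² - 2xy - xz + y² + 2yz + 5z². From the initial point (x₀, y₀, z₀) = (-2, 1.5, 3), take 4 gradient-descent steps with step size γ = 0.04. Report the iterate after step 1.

∇φ = (10x - 2y - z, -2x + 2y + 2z, -x + 2y + 10z)
Step 1: at (-2, 1.5, 3), ∇φ = (-26, 13, 35) → (-2, 1.5, 3) − 0.04·(-26, 13, 35) = (-0.96, 0.98, 1.6)

(-0.96, 0.98, 1.6)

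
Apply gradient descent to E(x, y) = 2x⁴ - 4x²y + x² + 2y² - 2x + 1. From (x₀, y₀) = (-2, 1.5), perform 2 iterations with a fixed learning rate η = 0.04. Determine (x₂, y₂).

∇E = (8x³ - 8xy + 2x - 2, -4x² + 4y)
(x₁, y₁) = (-2, 1.5) − 0.04·(-46, -10) = (-0.16, 1.9)
(x₂, y₂) = (-0.16, 1.9) − 0.04·(0.079232, 7.4976) = (-0.16316928, 1.600096)

(-0.16316928, 1.600096)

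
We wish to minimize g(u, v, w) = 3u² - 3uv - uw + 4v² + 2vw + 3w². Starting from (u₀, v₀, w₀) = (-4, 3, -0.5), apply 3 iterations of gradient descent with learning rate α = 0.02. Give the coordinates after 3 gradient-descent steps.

(-2.393112, 1.335064, -0.762256)

∇g = (6u - 3v - w, -3u + 8v + 2w, -u + 2v + 6w)
(u₁, v₁, w₁) = (-4, 3, -0.5) − 0.02·(-32.5, 35, 7) = (-3.35, 2.3, -0.64)
(u₂, v₂, w₂) = (-3.35, 2.3, -0.64) − 0.02·(-26.36, 27.17, 4.11) = (-2.8228, 1.7566, -0.7222)
(u₃, v₃, w₃) = (-2.8228, 1.7566, -0.7222) − 0.02·(-21.4844, 21.0768, 2.0028) = (-2.393112, 1.335064, -0.762256)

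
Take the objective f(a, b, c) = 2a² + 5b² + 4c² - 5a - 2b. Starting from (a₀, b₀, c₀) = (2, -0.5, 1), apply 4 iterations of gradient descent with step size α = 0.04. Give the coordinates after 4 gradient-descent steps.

∇f = (4a - 5, 10b - 2, 8c)
Step 1: at (2, -0.5, 1), ∇f = (3, -7, 8) → (2, -0.5, 1) − 0.04·(3, -7, 8) = (1.88, -0.22, 0.68)
Step 2: at (1.88, -0.22, 0.68), ∇f = (2.52, -4.2, 5.44) → (1.88, -0.22, 0.68) − 0.04·(2.52, -4.2, 5.44) = (1.7792, -0.052, 0.4624)
Step 3: at (1.7792, -0.052, 0.4624), ∇f = (2.1168, -2.52, 3.6992) → (1.7792, -0.052, 0.4624) − 0.04·(2.1168, -2.52, 3.6992) = (1.694528, 0.0488, 0.314432)
Step 4: at (1.694528, 0.0488, 0.314432), ∇f = (1.778112, -1.512, 2.515456) → (1.694528, 0.0488, 0.314432) − 0.04·(1.778112, -1.512, 2.515456) = (1.62340352, 0.10928, 0.21381376)

(1.62340352, 0.10928, 0.21381376)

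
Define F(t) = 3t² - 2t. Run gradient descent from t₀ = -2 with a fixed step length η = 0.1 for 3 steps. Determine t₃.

0.184

F′(t) = 6t - 2
t₁ = -2 − 0.1·(-14) = -0.6
t₂ = -0.6 − 0.1·(-5.6) = -0.04
t₃ = -0.04 − 0.1·(-2.24) = 0.184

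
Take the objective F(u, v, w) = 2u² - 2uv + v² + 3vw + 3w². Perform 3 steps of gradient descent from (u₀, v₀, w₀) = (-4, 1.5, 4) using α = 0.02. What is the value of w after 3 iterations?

∇F = (4u - 2v, -2u + 2v + 3w, 3v + 6w)
(u₁, v₁, w₁) = (-4, 1.5, 4) − 0.02·(-19, 23, 28.5) = (-3.62, 1.04, 3.43)
(u₂, v₂, w₂) = (-3.62, 1.04, 3.43) − 0.02·(-16.56, 19.61, 23.7) = (-3.2888, 0.6478, 2.956)
(u₃, v₃, w₃) = (-3.2888, 0.6478, 2.956) − 0.02·(-14.4508, 16.7412, 19.6794) = (-2.999784, 0.312976, 2.562412)
w = 2.562412

2.562412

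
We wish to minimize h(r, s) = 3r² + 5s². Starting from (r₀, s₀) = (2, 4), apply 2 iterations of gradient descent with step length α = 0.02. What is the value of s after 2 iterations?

2.56

∇h = (6r, 10s)
Step 1: at (2, 4), ∇h = (12, 40) → (2, 4) − 0.02·(12, 40) = (1.76, 3.2)
Step 2: at (1.76, 3.2), ∇h = (10.56, 32) → (1.76, 3.2) − 0.02·(10.56, 32) = (1.5488, 2.56)
s = 2.56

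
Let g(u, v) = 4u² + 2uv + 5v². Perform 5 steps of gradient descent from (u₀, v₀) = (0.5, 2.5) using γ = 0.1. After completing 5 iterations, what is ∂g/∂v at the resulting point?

0.01056

∇g = (8u + 2v, 2u + 10v)
Step 1: at (0.5, 2.5), ∇g = (9, 26) → (0.5, 2.5) − 0.1·(9, 26) = (-0.4, -0.1)
Step 2: at (-0.4, -0.1), ∇g = (-3.4, -1.8) → (-0.4, -0.1) − 0.1·(-3.4, -1.8) = (-0.06, 0.08)
Step 3: at (-0.06, 0.08), ∇g = (-0.32, 0.68) → (-0.06, 0.08) − 0.1·(-0.32, 0.68) = (-0.028, 0.012)
Step 4: at (-0.028, 0.012), ∇g = (-0.2, 0.064) → (-0.028, 0.012) − 0.1·(-0.2, 0.064) = (-0.008, 0.0056)
Step 5: at (-0.008, 0.0056), ∇g = (-0.0528, 0.04) → (-0.008, 0.0056) − 0.1·(-0.0528, 0.04) = (-0.00272, 0.0016)
∂g/∂v at (-0.00272, 0.0016) = 0.01056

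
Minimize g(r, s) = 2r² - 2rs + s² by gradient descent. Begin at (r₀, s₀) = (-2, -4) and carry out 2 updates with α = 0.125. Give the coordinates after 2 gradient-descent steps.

∇g = (4r - 2s, -2r + 2s)
(r₁, s₁) = (-2, -4) − 0.125·(0, -4) = (-2, -3.5)
(r₂, s₂) = (-2, -3.5) − 0.125·(-1, -3) = (-1.875, -3.125)

(-1.875, -3.125)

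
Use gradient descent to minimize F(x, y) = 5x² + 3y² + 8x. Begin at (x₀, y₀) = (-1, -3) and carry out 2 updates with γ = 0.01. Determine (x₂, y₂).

(-0.962, -2.6508)

∇F = (10x + 8, 6y)
Step 1: at (-1, -3), ∇F = (-2, -18) → (-1, -3) − 0.01·(-2, -18) = (-0.98, -2.82)
Step 2: at (-0.98, -2.82), ∇F = (-1.8, -16.92) → (-0.98, -2.82) − 0.01·(-1.8, -16.92) = (-0.962, -2.6508)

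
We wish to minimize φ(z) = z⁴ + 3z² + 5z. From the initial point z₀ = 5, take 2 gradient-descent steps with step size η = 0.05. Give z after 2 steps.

φ′(z) = 4z³ + 6z + 5
z₁ = 5 − 0.05·535 = -21.75
z₂ = -21.75 − 0.05·(-41281.9375) = 2042.346875

2042.346875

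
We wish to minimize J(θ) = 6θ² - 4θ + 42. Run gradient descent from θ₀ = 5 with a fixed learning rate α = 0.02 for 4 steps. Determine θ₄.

1.89023488

J′(θ) = 12θ - 4
θ₁ = 5 − 0.02·56 = 3.88
θ₂ = 3.88 − 0.02·42.56 = 3.0288
θ₃ = 3.0288 − 0.02·32.3456 = 2.381888
θ₄ = 2.381888 − 0.02·24.582656 = 1.89023488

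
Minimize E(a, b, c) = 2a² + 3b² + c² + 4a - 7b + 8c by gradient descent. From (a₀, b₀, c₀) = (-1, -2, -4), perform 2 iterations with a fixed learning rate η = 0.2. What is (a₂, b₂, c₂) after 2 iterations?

(-1, 1.04, -4)

∇E = (4a + 4, 6b - 7, 2c + 8)
(a₁, b₁, c₁) = (-1, -2, -4) − 0.2·(0, -19, 0) = (-1, 1.8, -4)
(a₂, b₂, c₂) = (-1, 1.8, -4) − 0.2·(0, 3.8, 0) = (-1, 1.04, -4)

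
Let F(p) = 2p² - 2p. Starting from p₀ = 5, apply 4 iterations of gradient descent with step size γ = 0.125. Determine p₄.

F′(p) = 4p - 2
p₁ = 5 − 0.125·18 = 2.75
p₂ = 2.75 − 0.125·9 = 1.625
p₃ = 1.625 − 0.125·4.5 = 1.0625
p₄ = 1.0625 − 0.125·2.25 = 0.78125

0.78125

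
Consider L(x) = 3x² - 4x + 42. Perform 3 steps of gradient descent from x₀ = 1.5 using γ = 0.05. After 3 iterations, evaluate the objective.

40.91176875

L′(x) = 6x - 4
x₁ = 1.5 − 0.05·5 = 1.25
x₂ = 1.25 − 0.05·3.5 = 1.075
x₃ = 1.075 − 0.05·2.45 = 0.9525
L(0.9525) = 40.91176875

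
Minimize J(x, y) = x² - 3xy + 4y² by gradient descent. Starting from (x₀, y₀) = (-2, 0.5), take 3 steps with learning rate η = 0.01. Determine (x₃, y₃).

∇J = (2x - 3y, -3x + 8y)
Step 1: at (-2, 0.5), ∇J = (-5.5, 10) → (-2, 0.5) − 0.01·(-5.5, 10) = (-1.945, 0.4)
Step 2: at (-1.945, 0.4), ∇J = (-5.09, 9.035) → (-1.945, 0.4) − 0.01·(-5.09, 9.035) = (-1.8941, 0.30965)
Step 3: at (-1.8941, 0.30965), ∇J = (-4.71715, 8.1595) → (-1.8941, 0.30965) − 0.01·(-4.71715, 8.1595) = (-1.8469285, 0.228055)

(-1.8469285, 0.228055)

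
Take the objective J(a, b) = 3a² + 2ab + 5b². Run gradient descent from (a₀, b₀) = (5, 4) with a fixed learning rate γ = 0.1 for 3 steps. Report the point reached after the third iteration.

(0.32, -0.136)

∇J = (6a + 2b, 2a + 10b)
(a₁, b₁) = (5, 4) − 0.1·(38, 50) = (1.2, -1)
(a₂, b₂) = (1.2, -1) − 0.1·(5.2, -7.6) = (0.68, -0.24)
(a₃, b₃) = (0.68, -0.24) − 0.1·(3.6, -1.04) = (0.32, -0.136)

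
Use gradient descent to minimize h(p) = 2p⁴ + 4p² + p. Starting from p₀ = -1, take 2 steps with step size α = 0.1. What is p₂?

-0.1

h′(p) = 8p³ + 8p + 1
p₁ = -1 − 0.1·(-15) = 0.5
p₂ = 0.5 − 0.1·6 = -0.1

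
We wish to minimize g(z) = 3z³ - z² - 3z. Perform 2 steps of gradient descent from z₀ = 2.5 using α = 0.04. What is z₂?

0.618636

g′(z) = 9z² - 2z - 3
z₁ = 2.5 − 0.04·48.25 = 0.57
z₂ = 0.57 − 0.04·(-1.2159) = 0.618636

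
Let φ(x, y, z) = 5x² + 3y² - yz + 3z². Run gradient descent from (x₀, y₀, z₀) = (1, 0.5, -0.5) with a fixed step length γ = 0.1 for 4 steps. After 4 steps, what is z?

∇φ = (10x, 6y - z, -y + 6z)
(x₁, y₁, z₁) = (1, 0.5, -0.5) − 0.1·(10, 3.5, -3.5) = (0, 0.15, -0.15)
(x₂, y₂, z₂) = (0, 0.15, -0.15) − 0.1·(0, 1.05, -1.05) = (0, 0.045, -0.045)
(x₃, y₃, z₃) = (0, 0.045, -0.045) − 0.1·(0, 0.315, -0.315) = (0, 0.0135, -0.0135)
(x₄, y₄, z₄) = (0, 0.0135, -0.0135) − 0.1·(0, 0.0945, -0.0945) = (0, 0.00405, -0.00405)
z = -0.00405

-0.00405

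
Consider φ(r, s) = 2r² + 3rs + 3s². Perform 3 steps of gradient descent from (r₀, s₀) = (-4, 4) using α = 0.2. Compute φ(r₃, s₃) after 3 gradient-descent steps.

2.048

∇φ = (4r + 3s, 3r + 6s)
(r₁, s₁) = (-4, 4) − 0.2·(-4, 12) = (-3.2, 1.6)
(r₂, s₂) = (-3.2, 1.6) − 0.2·(-8, 0) = (-1.6, 1.6)
(r₃, s₃) = (-1.6, 1.6) − 0.2·(-1.6, 4.8) = (-1.28, 0.64)
φ(-1.28, 0.64) = 2.048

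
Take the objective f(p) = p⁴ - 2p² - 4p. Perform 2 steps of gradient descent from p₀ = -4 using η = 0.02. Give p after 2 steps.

0.97588224

f′(p) = 4p³ - 4p - 4
Step 1: f′(-4) = -244; p₁ = -4 − 0.02·(-244) = 0.88
Step 2: f′(0.88) = -4.794112; p₂ = 0.88 − 0.02·(-4.794112) = 0.97588224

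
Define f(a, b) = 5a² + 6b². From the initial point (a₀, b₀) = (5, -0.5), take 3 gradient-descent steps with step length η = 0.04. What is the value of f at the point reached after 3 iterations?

∇f = (10a, 12b)
(a₁, b₁) = (5, -0.5) − 0.04·(50, -6) = (3, -0.26)
(a₂, b₂) = (3, -0.26) − 0.04·(30, -3.12) = (1.8, -0.1352)
(a₃, b₃) = (1.8, -0.1352) − 0.04·(18, -1.6224) = (1.08, -0.070304)
f(1.08, -0.070304) = 5.861655914496

5.861655914496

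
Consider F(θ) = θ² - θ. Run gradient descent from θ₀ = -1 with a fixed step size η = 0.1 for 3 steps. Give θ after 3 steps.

F′(θ) = 2θ - 1
θ₁ = -1 − 0.1·(-3) = -0.7
θ₂ = -0.7 − 0.1·(-2.4) = -0.46
θ₃ = -0.46 − 0.1·(-1.92) = -0.268

-0.268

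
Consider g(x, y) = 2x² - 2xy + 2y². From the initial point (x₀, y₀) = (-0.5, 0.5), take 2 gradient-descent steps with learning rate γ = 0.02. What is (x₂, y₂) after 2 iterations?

∇g = (4x - 2y, -2x + 4y)
Step 1: at (-0.5, 0.5), ∇g = (-3, 3) → (-0.5, 0.5) − 0.02·(-3, 3) = (-0.44, 0.44)
Step 2: at (-0.44, 0.44), ∇g = (-2.64, 2.64) → (-0.44, 0.44) − 0.02·(-2.64, 2.64) = (-0.3872, 0.3872)

(-0.3872, 0.3872)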